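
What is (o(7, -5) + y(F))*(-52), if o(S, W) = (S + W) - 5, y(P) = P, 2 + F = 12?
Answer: -364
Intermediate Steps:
F = 10 (F = -2 + 12 = 10)
o(S, W) = -5 + S + W
(o(7, -5) + y(F))*(-52) = ((-5 + 7 - 5) + 10)*(-52) = (-3 + 10)*(-52) = 7*(-52) = -364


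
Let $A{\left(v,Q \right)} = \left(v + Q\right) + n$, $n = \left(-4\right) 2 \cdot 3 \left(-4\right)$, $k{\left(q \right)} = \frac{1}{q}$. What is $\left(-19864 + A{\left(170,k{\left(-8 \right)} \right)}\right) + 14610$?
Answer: $- \frac{39905}{8} \approx -4988.1$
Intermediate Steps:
$n = 96$ ($n = \left(-8\right) 3 \left(-4\right) = \left(-24\right) \left(-4\right) = 96$)
$A{\left(v,Q \right)} = 96 + Q + v$ ($A{\left(v,Q \right)} = \left(v + Q\right) + 96 = \left(Q + v\right) + 96 = 96 + Q + v$)
$\left(-19864 + A{\left(170,k{\left(-8 \right)} \right)}\right) + 14610 = \left(-19864 + \left(96 + \frac{1}{-8} + 170\right)\right) + 14610 = \left(-19864 + \left(96 - \frac{1}{8} + 170\right)\right) + 14610 = \left(-19864 + \frac{2127}{8}\right) + 14610 = - \frac{156785}{8} + 14610 = - \frac{39905}{8}$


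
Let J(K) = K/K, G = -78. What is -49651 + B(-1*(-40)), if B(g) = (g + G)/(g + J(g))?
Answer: -2035729/41 ≈ -49652.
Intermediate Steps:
J(K) = 1
B(g) = (-78 + g)/(1 + g) (B(g) = (g - 78)/(g + 1) = (-78 + g)/(1 + g))
-49651 + B(-1*(-40)) = -49651 + (-78 - 1*(-40))/(1 - 1*(-40)) = -49651 + (-78 + 40)/(1 + 40) = -49651 - 38/41 = -2035729/41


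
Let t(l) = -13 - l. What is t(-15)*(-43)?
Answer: -86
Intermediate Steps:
t(-15)*(-43) = (-13 - 1*(-15))*(-43) = (-13 + 15)*(-43) = 2*(-43) = -86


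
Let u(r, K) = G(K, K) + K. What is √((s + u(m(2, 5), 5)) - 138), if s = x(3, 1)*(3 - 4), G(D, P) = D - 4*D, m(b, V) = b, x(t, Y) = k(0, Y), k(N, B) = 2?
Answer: 5*I*√6 ≈ 12.247*I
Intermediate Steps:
x(t, Y) = 2
G(D, P) = -3*D
u(r, K) = -2*K (u(r, K) = -3*K + K = -2*K)
s = -2 (s = 2*(3 - 4) = 2*(-1) = -2)
√((s + u(m(2, 5), 5)) - 138) = √((-2 - 2*5) - 138) = √((-2 - 10) - 138) = √(-12 - 138) = √(-150) = 5*I*√6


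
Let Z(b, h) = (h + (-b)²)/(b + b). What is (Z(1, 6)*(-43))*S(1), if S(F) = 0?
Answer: 0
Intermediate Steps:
Z(b, h) = (h + b²)/(2*b) (Z(b, h) = (h + b²)/((2*b)) = (h + b²)*(1/(2*b)) = (h + b²)/(2*b))
(Z(1, 6)*(-43))*S(1) = (((½)*(6 + 1²)/1)*(-43))*0 = (((½)*1*(6 + 1))*(-43))*0 = (((½)*1*7)*(-43))*0 = ((7/2)*(-43))*0 = -301/2*0 = 0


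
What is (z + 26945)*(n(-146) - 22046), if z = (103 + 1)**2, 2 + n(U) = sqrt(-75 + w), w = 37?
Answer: -832554528 + 37761*I*sqrt(38) ≈ -8.3256e+8 + 2.3277e+5*I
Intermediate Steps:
n(U) = -2 + I*sqrt(38) (n(U) = -2 + sqrt(-75 + 37) = -2 + sqrt(-38) = -2 + I*sqrt(38))
z = 10816 (z = 104**2 = 10816)
(z + 26945)*(n(-146) - 22046) = (10816 + 26945)*((-2 + I*sqrt(38)) - 22046) = 37761*(-22048 + I*sqrt(38)) = -832554528 + 37761*I*sqrt(38)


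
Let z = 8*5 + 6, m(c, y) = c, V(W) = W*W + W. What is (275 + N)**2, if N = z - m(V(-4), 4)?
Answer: 95481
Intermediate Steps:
V(W) = W + W**2 (V(W) = W**2 + W = W + W**2)
z = 46 (z = 40 + 6 = 46)
N = 34 (N = 46 - (-4)*(1 - 4) = 46 - (-4)*(-3) = 46 - 1*12 = 46 - 12 = 34)
(275 + N)**2 = (275 + 34)**2 = 309**2 = 95481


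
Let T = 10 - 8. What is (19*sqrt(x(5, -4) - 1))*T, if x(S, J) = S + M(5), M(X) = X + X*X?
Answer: 38*sqrt(34) ≈ 221.58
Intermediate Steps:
M(X) = X + X**2
x(S, J) = 30 + S (x(S, J) = S + 5*(1 + 5) = S + 5*6 = S + 30 = 30 + S)
T = 2
(19*sqrt(x(5, -4) - 1))*T = (19*sqrt((30 + 5) - 1))*2 = (19*sqrt(35 - 1))*2 = (19*sqrt(34))*2 = 38*sqrt(34)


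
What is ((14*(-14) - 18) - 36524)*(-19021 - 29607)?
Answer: 1786495464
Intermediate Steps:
((14*(-14) - 18) - 36524)*(-19021 - 29607) = ((-196 - 18) - 36524)*(-48628) = (-214 - 36524)*(-48628) = -36738*(-48628) = 1786495464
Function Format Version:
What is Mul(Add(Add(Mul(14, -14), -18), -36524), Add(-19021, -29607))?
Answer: 1786495464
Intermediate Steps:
Mul(Add(Add(Mul(14, -14), -18), -36524), Add(-19021, -29607)) = Mul(Add(Add(-196, -18), -36524), -48628) = Mul(Add(-214, -36524), -48628) = Mul(-36738, -48628) = 1786495464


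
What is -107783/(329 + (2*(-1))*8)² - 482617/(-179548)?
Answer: 27929282789/17590138012 ≈ 1.5878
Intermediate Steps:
-107783/(329 + (2*(-1))*8)² - 482617/(-179548) = -107783/(329 - 2*8)² - 482617*(-1/179548) = -107783/(329 - 16)² + 482617/179548 = -107783/(313²) + 482617/179548 = -107783/97969 + 482617/179548 = 27929282789/17590138012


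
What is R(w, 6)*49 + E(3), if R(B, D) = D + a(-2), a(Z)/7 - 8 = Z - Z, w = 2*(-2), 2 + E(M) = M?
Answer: 3039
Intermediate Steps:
E(M) = -2 + M
w = -4
a(Z) = 56 (a(Z) = 56 + 7*(Z - Z) = 56 + 7*0 = 56 + 0 = 56)
R(B, D) = 56 + D (R(B, D) = D + 56 = 56 + D)
R(w, 6)*49 + E(3) = (56 + 6)*49 + (-2 + 3) = 62*49 + 1 = 3038 + 1 = 3039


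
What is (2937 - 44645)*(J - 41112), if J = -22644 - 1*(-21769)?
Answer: 1751193796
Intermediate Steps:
J = -875 (J = -22644 + 21769 = -875)
(2937 - 44645)*(J - 41112) = (2937 - 44645)*(-875 - 41112) = -41708*(-41987) = 1751193796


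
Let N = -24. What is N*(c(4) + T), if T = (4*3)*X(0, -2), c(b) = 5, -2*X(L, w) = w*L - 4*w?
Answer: 1032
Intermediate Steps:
X(L, w) = 2*w - L*w/2 (X(L, w) = -(w*L - 4*w)/2 = -(L*w - 4*w)/2 = -(-4*w + L*w)/2 = 2*w - L*w/2)
T = -48 (T = (4*3)*((½)*(-2)*(4 - 1*0)) = 12*((½)*(-2)*(4 + 0)) = 12*((½)*(-2)*4) = 12*(-4) = -48)
N*(c(4) + T) = -24*(5 - 48) = -24*(-43) = 1032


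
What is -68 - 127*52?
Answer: -6672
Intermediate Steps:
-68 - 127*52 = -68 - 6604 = -6672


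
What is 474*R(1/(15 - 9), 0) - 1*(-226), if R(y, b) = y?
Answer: 305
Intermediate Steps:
474*R(1/(15 - 9), 0) - 1*(-226) = 474/(15 - 9) - 1*(-226) = 474/6 + 226 = 474*(⅙) + 226 = 79 + 226 = 305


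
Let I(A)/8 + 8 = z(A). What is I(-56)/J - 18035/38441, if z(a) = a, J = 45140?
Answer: -208445423/433806685 ≈ -0.48050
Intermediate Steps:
I(A) = -64 + 8*A
I(-56)/J - 18035/38441 = (-64 + 8*(-56))/45140 - 18035/38441 = (-64 - 448)*(1/45140) - 18035*1/38441 = -512*1/45140 - 18035/38441 = -128/11285 - 18035/38441 = -208445423/433806685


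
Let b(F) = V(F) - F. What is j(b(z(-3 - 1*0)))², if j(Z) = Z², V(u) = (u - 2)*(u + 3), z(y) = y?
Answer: 81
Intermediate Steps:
V(u) = (-2 + u)*(3 + u)
b(F) = -6 + F² (b(F) = (-6 + F + F²) - F = -6 + F²)
j(b(z(-3 - 1*0)))² = ((-6 + (-3 - 1*0)²)²)² = ((-6 + (-3 + 0)²)²)² = ((-6 + (-3)²)²)² = ((-6 + 9)²)² = (3²)² = 9² = 81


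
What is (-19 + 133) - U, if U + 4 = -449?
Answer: 567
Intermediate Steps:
U = -453 (U = -4 - 449 = -453)
(-19 + 133) - U = (-19 + 133) - 1*(-453) = 114 + 453 = 567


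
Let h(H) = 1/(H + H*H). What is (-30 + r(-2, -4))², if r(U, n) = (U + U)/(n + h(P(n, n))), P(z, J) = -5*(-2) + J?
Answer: 23444964/27889 ≈ 840.65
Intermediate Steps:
P(z, J) = 10 + J
h(H) = 1/(H + H²)
r(U, n) = 2*U/(n + 1/((10 + n)*(11 + n))) (r(U, n) = (U + U)/(n + 1/((10 + n)*(1 + (10 + n)))) = (2*U)/(n + 1/((10 + n)*(11 + n))) = 2*U/(n + 1/((10 + n)*(11 + n))))
(-30 + r(-2, -4))² = (-30 + 2*(-2)*(10 - 4)*(11 - 4)/(1 - 4*(10 - 4)*(11 - 4)))² = (-30 + 2*(-2)*6*7/(1 - 4*6*7))² = (-30 + 2*(-2)*6*7/(1 - 168))² = (-30 + 2*(-2)*6*7/(-167))² = (-30 + 2*(-2)*(-1/167)*6*7)² = (-30 + 168/167)² = (-4842/167)² = 23444964/27889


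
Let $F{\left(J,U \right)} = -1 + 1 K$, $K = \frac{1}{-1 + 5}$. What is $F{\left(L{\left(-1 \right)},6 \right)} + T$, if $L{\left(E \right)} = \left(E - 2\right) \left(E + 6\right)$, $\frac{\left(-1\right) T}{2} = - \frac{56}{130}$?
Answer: $\frac{29}{260} \approx 0.11154$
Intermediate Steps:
$T = \frac{56}{65}$ ($T = - 2 \left(- \frac{56}{130}\right) = - 2 \left(\left(-56\right) \frac{1}{130}\right) = \left(-2\right) \left(- \frac{28}{65}\right) = \frac{56}{65} \approx 0.86154$)
$L{\left(E \right)} = \left(-2 + E\right) \left(6 + E\right)$
$K = \frac{1}{4} \approx 0.25$
$F{\left(J,U \right)} = - \frac{3}{4}$ ($F{\left(J,U \right)} = -1 + 1 \cdot \frac{1}{4} = -1 + \frac{1}{4} = - \frac{3}{4}$)
$F{\left(L{\left(-1 \right)},6 \right)} + T = - \frac{3}{4} + \frac{56}{65} = \frac{29}{260}$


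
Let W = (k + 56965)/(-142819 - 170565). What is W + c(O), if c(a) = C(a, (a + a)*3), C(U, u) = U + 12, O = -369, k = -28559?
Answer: -55953247/156692 ≈ -357.09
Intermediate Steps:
W = -14203/156692 (W = (-28559 + 56965)/(-142819 - 170565) = 28406/(-313384) = 28406*(-1/313384) = -14203/156692 ≈ -0.090643)
C(U, u) = 12 + U
c(a) = 12 + a
W + c(O) = -14203/156692 + (12 - 369) = -14203/156692 - 357 = -55953247/156692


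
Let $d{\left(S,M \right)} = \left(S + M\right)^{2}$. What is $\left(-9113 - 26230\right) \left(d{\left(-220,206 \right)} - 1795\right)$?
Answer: $56513457$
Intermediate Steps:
$d{\left(S,M \right)} = \left(M + S\right)^{2}$
$\left(-9113 - 26230\right) \left(d{\left(-220,206 \right)} - 1795\right) = \left(-9113 - 26230\right) \left(\left(206 - 220\right)^{2} - 1795\right) = - 35343 \left(\left(-14\right)^{2} - 1795\right) = - 35343 \left(196 - 1795\right) = \left(-35343\right) \left(-1599\right) = 56513457$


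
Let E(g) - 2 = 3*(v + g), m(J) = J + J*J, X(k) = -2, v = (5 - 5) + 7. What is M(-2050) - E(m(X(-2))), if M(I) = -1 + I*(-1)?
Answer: 2020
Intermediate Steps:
v = 7 (v = 0 + 7 = 7)
m(J) = J + J²
M(I) = -1 - I
E(g) = 23 + 3*g (E(g) = 2 + 3*(7 + g) = 2 + (21 + 3*g) = 23 + 3*g)
M(-2050) - E(m(X(-2))) = (-1 - 1*(-2050)) - (23 + 3*(-2*(1 - 2))) = (-1 + 2050) - (23 + 3*(-2*(-1))) = 2049 - (23 + 3*2) = 2049 - (23 + 6) = 2049 - 1*29 = 2049 - 29 = 2020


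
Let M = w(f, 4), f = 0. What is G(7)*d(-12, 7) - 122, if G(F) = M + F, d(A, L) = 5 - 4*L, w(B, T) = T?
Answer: -375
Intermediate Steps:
M = 4
G(F) = 4 + F
G(7)*d(-12, 7) - 122 = (4 + 7)*(5 - 4*7) - 122 = 11*(5 - 28) - 122 = 11*(-23) - 122 = -253 - 122 = -375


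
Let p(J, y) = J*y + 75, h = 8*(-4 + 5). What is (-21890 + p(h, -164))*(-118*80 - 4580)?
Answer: 324240540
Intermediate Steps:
h = 8 (h = 8*1 = 8)
p(J, y) = 75 + J*y
(-21890 + p(h, -164))*(-118*80 - 4580) = (-21890 + (75 + 8*(-164)))*(-118*80 - 4580) = (-21890 + (75 - 1312))*(-9440 - 4580) = (-21890 - 1237)*(-14020) = -23127*(-14020) = 324240540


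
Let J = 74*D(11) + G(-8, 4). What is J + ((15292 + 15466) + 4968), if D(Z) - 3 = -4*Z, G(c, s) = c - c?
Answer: 32692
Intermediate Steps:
G(c, s) = 0
D(Z) = 3 - 4*Z
J = -3034 (J = 74*(3 - 4*11) + 0 = 74*(3 - 44) + 0 = 74*(-41) + 0 = -3034 + 0 = -3034)
J + ((15292 + 15466) + 4968) = -3034 + ((15292 + 15466) + 4968) = -3034 + (30758 + 4968) = -3034 + 35726 = 32692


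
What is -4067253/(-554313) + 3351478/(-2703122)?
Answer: 1522752206542/249729277531 ≈ 6.0976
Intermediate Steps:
-4067253/(-554313) + 3351478/(-2703122) = -4067253*(-1/554313) + 3351478*(-1/2703122) = 1355751/184771 - 1675739/1351561 = 1522752206542/249729277531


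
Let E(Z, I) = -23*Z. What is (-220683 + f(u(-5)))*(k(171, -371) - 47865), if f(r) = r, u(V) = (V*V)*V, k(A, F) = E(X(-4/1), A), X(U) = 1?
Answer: 10574053504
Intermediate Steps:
k(A, F) = -23 (k(A, F) = -23*1 = -23)
u(V) = V³ (u(V) = V²*V = V³)
(-220683 + f(u(-5)))*(k(171, -371) - 47865) = (-220683 + (-5)³)*(-23 - 47865) = (-220683 - 125)*(-47888) = -220808*(-47888) = 10574053504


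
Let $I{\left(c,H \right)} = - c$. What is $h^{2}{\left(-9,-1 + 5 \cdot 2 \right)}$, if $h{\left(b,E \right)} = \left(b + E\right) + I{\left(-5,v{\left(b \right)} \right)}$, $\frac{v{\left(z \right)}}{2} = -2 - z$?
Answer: $25$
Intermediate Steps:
$v{\left(z \right)} = -4 - 2 z$ ($v{\left(z \right)} = 2 \left(-2 - z\right) = -4 - 2 z$)
$h{\left(b,E \right)} = 5 + E + b$ ($h{\left(b,E \right)} = \left(b + E\right) - -5 = \left(E + b\right) + 5 = 5 + E + b$)
$h^{2}{\left(-9,-1 + 5 \cdot 2 \right)} = \left(5 + \left(-1 + 5 \cdot 2\right) - 9\right)^{2} = \left(5 + \left(-1 + 10\right) - 9\right)^{2} = \left(5 + 9 - 9\right)^{2} = 5^{2} = 25$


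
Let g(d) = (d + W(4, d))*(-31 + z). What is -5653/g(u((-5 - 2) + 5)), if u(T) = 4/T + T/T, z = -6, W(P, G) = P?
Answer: 5653/111 ≈ 50.928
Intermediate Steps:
u(T) = 1 + 4/T (u(T) = 4/T + 1 = 1 + 4/T)
g(d) = -148 - 37*d (g(d) = (d + 4)*(-31 - 6) = (4 + d)*(-37) = -148 - 37*d)
-5653/g(u((-5 - 2) + 5)) = -5653/(-148 - 37*(4 + ((-5 - 2) + 5))/((-5 - 2) + 5)) = -5653/(-148 - 37*(4 + (-7 + 5))/(-7 + 5)) = -5653/(-148 - 37*(4 - 2)/(-2)) = -5653/(-148 - (-37)*2/2) = -5653/(-148 - 37*(-1)) = -5653/(-148 + 37) = -5653/(-111) = -5653*(-1/111) = 5653/111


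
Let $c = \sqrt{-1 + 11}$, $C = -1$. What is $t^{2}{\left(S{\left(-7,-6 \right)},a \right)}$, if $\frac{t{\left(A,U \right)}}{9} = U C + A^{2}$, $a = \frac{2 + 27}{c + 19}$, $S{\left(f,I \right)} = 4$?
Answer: $\frac{25662635}{1521} + \frac{293770 \sqrt{10}}{1521} \approx 17483.0$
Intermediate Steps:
$c = \sqrt{10} \approx 3.1623$
$a = \frac{29}{19 + \sqrt{10}}$ ($a = \frac{2 + 27}{\sqrt{10} + 19} = \frac{29}{19 + \sqrt{10}} \approx 1.3085$)
$t{\left(A,U \right)} = - 9 U + 9 A^{2}$ ($t{\left(A,U \right)} = 9 \left(U \left(-1\right) + A^{2}\right) = 9 \left(- U + A^{2}\right) = 9 \left(A^{2} - U\right) = - 9 U + 9 A^{2}$)
$t^{2}{\left(S{\left(-7,-6 \right)},a \right)} = \left(- 9 \left(\frac{551}{351} - \frac{29 \sqrt{10}}{351}\right) + 9 \cdot 4^{2}\right)^{2} = \left(\left(- \frac{551}{39} + \frac{29 \sqrt{10}}{39}\right) + 9 \cdot 16\right)^{2} = \left(\left(- \frac{551}{39} + \frac{29 \sqrt{10}}{39}\right) + 144\right)^{2} = \left(\frac{5065}{39} + \frac{29 \sqrt{10}}{39}\right)^{2}$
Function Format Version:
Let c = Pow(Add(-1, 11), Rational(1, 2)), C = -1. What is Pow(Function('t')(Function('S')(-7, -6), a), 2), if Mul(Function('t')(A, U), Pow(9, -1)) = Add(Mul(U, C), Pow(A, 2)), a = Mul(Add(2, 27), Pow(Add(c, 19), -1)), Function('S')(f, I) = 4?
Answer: Add(Rational(25662635, 1521), Mul(Rational(293770, 1521), Pow(10, Rational(1, 2)))) ≈ 17483.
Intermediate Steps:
c = Pow(10, Rational(1, 2)) ≈ 3.1623
a = Mul(29, Pow(Add(19, Pow(10, Rational(1, 2))), -1)) (a = Mul(Add(2, 27), Pow(Add(Pow(10, Rational(1, 2)), 19), -1)) = Mul(29, Pow(Add(19, Pow(10, Rational(1, 2))), -1)) ≈ 1.3085)
Function('t')(A, U) = Add(Mul(-9, U), Mul(9, Pow(A, 2))) (Function('t')(A, U) = Mul(9, Add(Mul(U, -1), Pow(A, 2))) = Mul(9, Add(Mul(-1, U), Pow(A, 2))) = Mul(9, Add(Pow(A, 2), Mul(-1, U))) = Add(Mul(-9, U), Mul(9, Pow(A, 2))))
Pow(Function('t')(Function('S')(-7, -6), a), 2) = Pow(Add(Mul(-9, Add(Rational(551, 351), Mul(Rational(-29, 351), Pow(10, Rational(1, 2))))), Mul(9, Pow(4, 2))), 2) = Pow(Add(Add(Rational(-551, 39), Mul(Rational(29, 39), Pow(10, Rational(1, 2)))), Mul(9, 16)), 2) = Pow(Add(Add(Rational(-551, 39), Mul(Rational(29, 39), Pow(10, Rational(1, 2)))), 144), 2) = Pow(Add(Rational(5065, 39), Mul(Rational(29, 39), Pow(10, Rational(1, 2)))), 2)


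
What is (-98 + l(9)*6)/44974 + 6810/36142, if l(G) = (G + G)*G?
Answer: 84465262/406362577 ≈ 0.20786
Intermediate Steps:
l(G) = 2*G² (l(G) = (2*G)*G = 2*G²)
(-98 + l(9)*6)/44974 + 6810/36142 = (-98 + (2*9²)*6)/44974 + 6810/36142 = (-98 + (2*81)*6)*(1/44974) + 6810*(1/36142) = (-98 + 162*6)*(1/44974) + 3405/18071 = (-98 + 972)*(1/44974) + 3405/18071 = 874*(1/44974) + 3405/18071 = 437/22487 + 3405/18071 = 84465262/406362577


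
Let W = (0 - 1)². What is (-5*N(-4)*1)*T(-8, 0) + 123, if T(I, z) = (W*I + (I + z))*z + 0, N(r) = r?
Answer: 123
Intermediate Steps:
W = 1 (W = (-1)² = 1)
T(I, z) = z*(z + 2*I) (T(I, z) = (1*I + (I + z))*z + 0 = (I + (I + z))*z + 0 = (z + 2*I)*z + 0 = z*(z + 2*I) + 0 = z*(z + 2*I))
(-5*N(-4)*1)*T(-8, 0) + 123 = (-5*(-4)*1)*(0*(0 + 2*(-8))) + 123 = (20*1)*(0*(0 - 16)) + 123 = 20*(0*(-16)) + 123 = 20*0 + 123 = 0 + 123 = 123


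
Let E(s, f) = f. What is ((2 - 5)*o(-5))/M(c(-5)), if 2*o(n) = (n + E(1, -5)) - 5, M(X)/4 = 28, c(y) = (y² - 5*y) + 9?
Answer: 45/224 ≈ 0.20089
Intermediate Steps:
c(y) = 9 + y² - 5*y
M(X) = 112 (M(X) = 4*28 = 112)
o(n) = -5 + n/2 (o(n) = ((n - 5) - 5)/2 = ((-5 + n) - 5)/2 = (-10 + n)/2 = -5 + n/2)
((2 - 5)*o(-5))/M(c(-5)) = ((2 - 5)*(-5 + (½)*(-5)))/112 = -3*(-5 - 5/2)*(1/112) = -3*(-15/2)*(1/112) = (45/2)*(1/112) = 45/224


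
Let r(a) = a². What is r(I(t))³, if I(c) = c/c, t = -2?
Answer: 1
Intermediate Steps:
I(c) = 1
r(I(t))³ = (1²)³ = 1³ = 1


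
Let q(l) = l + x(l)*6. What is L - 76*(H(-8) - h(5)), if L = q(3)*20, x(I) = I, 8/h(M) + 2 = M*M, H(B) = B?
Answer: 24252/23 ≈ 1054.4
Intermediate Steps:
h(M) = 8/(-2 + M²) (h(M) = 8/(-2 + M*M) = 8/(-2 + M²))
q(l) = 7*l (q(l) = l + l*6 = l + 6*l = 7*l)
L = 420 (L = (7*3)*20 = 21*20 = 420)
L - 76*(H(-8) - h(5)) = 420 - 76*(-8 - 8/(-2 + 5²)) = 420 - 76*(-8 - 8/(-2 + 25)) = 420 - 76*(-8 - 8/23) = 420 - 76*(-192/23) = 420 + 14592/23 = 24252/23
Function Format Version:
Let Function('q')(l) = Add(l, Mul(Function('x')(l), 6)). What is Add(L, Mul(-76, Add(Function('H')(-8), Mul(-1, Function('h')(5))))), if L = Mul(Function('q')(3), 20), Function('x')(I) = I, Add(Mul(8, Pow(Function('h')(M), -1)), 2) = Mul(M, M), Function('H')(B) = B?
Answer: Rational(24252, 23) ≈ 1054.4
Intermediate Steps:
Function('h')(M) = Mul(8, Pow(Add(-2, Pow(M, 2)), -1)) (Function('h')(M) = Mul(8, Pow(Add(-2, Mul(M, M)), -1)) = Mul(8, Pow(Add(-2, Pow(M, 2)), -1)))
Function('q')(l) = Mul(7, l) (Function('q')(l) = Add(l, Mul(l, 6)) = Add(l, Mul(6, l)) = Mul(7, l))
L = 420 (L = Mul(Mul(7, 3), 20) = Mul(21, 20) = 420)
Add(L, Mul(-76, Add(Function('H')(-8), Mul(-1, Function('h')(5))))) = Add(420, Mul(-76, Add(-8, Mul(-1, Mul(8, Pow(Add(-2, Pow(5, 2)), -1)))))) = Add(420, Mul(-76, Add(-8, Mul(-1, Mul(8, Pow(Add(-2, 25), -1)))))) = Add(420, Mul(-76, Add(-8, Mul(-1, Mul(8, Pow(23, -1)))))) = Add(420, Mul(-76, Add(-8, Mul(-1, Mul(8, Rational(1, 23)))))) = Add(420, Mul(-76, Add(-8, Mul(-1, Rational(8, 23))))) = Add(420, Mul(-76, Add(-8, Rational(-8, 23)))) = Add(420, Mul(-76, Rational(-192, 23))) = Add(420, Rational(14592, 23)) = Rational(24252, 23)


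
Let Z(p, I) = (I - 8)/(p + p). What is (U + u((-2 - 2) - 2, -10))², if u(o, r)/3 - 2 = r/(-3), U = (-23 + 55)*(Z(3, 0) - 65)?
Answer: 39942400/9 ≈ 4.4380e+6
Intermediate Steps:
Z(p, I) = (-8 + I)/(2*p) (Z(p, I) = (-8 + I)/((2*p)) = (-8 + I)*(1/(2*p)) = (-8 + I)/(2*p))
U = -6368/3 (U = (-23 + 55)*((½)*(-8 + 0)/3 - 65) = 32*((½)*(⅓)*(-8) - 65) = 32*(-4/3 - 65) = 32*(-199/3) = -6368/3 ≈ -2122.7)
u(o, r) = 6 - r (u(o, r) = 6 + 3*(r/(-3)) = 6 + 3*(r*(-⅓)) = 6 + 3*(-r/3) = 6 - r)
(U + u((-2 - 2) - 2, -10))² = (-6368/3 + (6 - 1*(-10)))² = (-6368/3 + (6 + 10))² = (-6368/3 + 16)² = (-6320/3)² = 39942400/9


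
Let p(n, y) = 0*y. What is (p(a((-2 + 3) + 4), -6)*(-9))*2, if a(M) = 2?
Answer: 0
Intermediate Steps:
p(n, y) = 0
(p(a((-2 + 3) + 4), -6)*(-9))*2 = (0*(-9))*2 = 0*2 = 0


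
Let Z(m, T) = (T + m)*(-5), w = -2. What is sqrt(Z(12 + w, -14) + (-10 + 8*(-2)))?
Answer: I*sqrt(6) ≈ 2.4495*I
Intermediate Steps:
Z(m, T) = -5*T - 5*m
sqrt(Z(12 + w, -14) + (-10 + 8*(-2))) = sqrt((-5*(-14) - 5*(12 - 2)) + (-10 + 8*(-2))) = sqrt((70 - 5*10) + (-10 - 16)) = sqrt((70 - 50) - 26) = sqrt(20 - 26) = sqrt(-6) = I*sqrt(6)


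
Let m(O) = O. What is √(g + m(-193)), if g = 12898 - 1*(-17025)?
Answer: √29730 ≈ 172.42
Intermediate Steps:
g = 29923 (g = 12898 + 17025 = 29923)
√(g + m(-193)) = √(29923 - 193) = √29730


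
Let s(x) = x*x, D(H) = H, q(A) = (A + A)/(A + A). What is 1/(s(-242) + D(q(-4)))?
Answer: 1/58565 ≈ 1.7075e-5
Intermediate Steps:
q(A) = 1 (q(A) = (2*A)/((2*A)) = (2*A)*(1/(2*A)) = 1)
s(x) = x**2
1/(s(-242) + D(q(-4))) = 1/((-242)**2 + 1) = 1/(58564 + 1) = 1/58565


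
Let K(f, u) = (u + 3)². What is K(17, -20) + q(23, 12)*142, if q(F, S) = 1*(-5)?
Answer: -421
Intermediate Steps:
q(F, S) = -5
K(f, u) = (3 + u)²
K(17, -20) + q(23, 12)*142 = (3 - 20)² - 5*142 = (-17)² - 710 = 289 - 710 = -421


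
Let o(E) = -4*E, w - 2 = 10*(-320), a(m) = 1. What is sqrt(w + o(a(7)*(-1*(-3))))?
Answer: I*sqrt(3210) ≈ 56.657*I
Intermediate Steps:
w = -3198 (w = 2 + 10*(-320) = 2 - 3200 = -3198)
sqrt(w + o(a(7)*(-1*(-3)))) = sqrt(-3198 - 4*(-1*(-3))) = sqrt(-3198 - 4*3) = sqrt(-3198 - 12) = sqrt(-3210) = I*sqrt(3210)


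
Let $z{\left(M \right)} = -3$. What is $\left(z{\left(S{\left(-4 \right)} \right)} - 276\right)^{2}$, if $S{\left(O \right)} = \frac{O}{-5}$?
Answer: $77841$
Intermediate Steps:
$S{\left(O \right)} = - \frac{O}{5}$ ($S{\left(O \right)} = O \left(- \frac{1}{5}\right) = - \frac{O}{5}$)
$\left(z{\left(S{\left(-4 \right)} \right)} - 276\right)^{2} = \left(-3 - 276\right)^{2} = \left(-279\right)^{2} = 77841$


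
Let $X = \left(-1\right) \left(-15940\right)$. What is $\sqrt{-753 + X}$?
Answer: $\sqrt{15187} \approx 123.24$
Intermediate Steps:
$X = 15940$
$\sqrt{-753 + X} = \sqrt{-753 + 15940} = \sqrt{15187}$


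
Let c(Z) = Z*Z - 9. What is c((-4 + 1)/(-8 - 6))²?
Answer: 3080025/38416 ≈ 80.176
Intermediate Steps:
c(Z) = -9 + Z² (c(Z) = Z² - 9 = -9 + Z²)
c((-4 + 1)/(-8 - 6))² = (-9 + ((-4 + 1)/(-8 - 6))²)² = (-9 + (-3/(-14))²)² = (-9 + (-3*(-1/14))²)² = (-9 + (3/14)²)² = (-9 + 9/196)² = (-1755/196)² = 3080025/38416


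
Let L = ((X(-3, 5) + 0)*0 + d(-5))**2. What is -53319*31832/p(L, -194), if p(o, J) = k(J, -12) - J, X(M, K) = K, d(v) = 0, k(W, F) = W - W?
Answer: -848625204/97 ≈ -8.7487e+6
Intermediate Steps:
k(W, F) = 0
L = 0 (L = ((5 + 0)*0 + 0)**2 = (5*0 + 0)**2 = (0 + 0)**2 = 0**2 = 0)
p(o, J) = -J (p(o, J) = 0 - J = -J)
-53319*31832/p(L, -194) = -53319/(-1*(-194)/31832) = -53319/(194*(1/31832)) = -53319/97/15916 = -53319*15916/97 = -848625204/97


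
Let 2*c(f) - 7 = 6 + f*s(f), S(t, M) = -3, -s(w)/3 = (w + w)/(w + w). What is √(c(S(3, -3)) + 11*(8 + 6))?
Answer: √165 ≈ 12.845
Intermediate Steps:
s(w) = -3 (s(w) = -3*(w + w)/(w + w) = -3*2*w/(2*w) = -3*2*w*1/(2*w) = -3*1 = -3)
c(f) = 13/2 - 3*f/2 (c(f) = 7/2 + (6 + f*(-3))/2 = 7/2 + (6 - 3*f)/2 = 7/2 + (3 - 3*f/2) = 13/2 - 3*f/2)
√(c(S(3, -3)) + 11*(8 + 6)) = √((13/2 - 3/2*(-3)) + 11*(8 + 6)) = √((13/2 + 9/2) + 11*14) = √(11 + 154) = √165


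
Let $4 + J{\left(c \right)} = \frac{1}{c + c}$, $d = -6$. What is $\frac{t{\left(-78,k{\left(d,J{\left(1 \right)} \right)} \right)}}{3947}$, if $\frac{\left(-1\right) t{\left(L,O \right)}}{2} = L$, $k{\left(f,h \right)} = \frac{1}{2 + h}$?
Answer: $\frac{156}{3947} \approx 0.039524$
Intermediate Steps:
$J{\left(c \right)} = -4 + \frac{1}{2 c}$ ($J{\left(c \right)} = -4 + \frac{1}{c + c} = -4 + \frac{1}{2 c}$)
$t{\left(L,O \right)} = - 2 L$
$\frac{t{\left(-78,k{\left(d,J{\left(1 \right)} \right)} \right)}}{3947} = \frac{\left(-2\right) \left(-78\right)}{3947} = 156 \cdot \frac{1}{3947} = \frac{156}{3947}$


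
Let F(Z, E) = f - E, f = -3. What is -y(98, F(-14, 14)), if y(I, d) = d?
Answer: 17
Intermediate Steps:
F(Z, E) = -3 - E
-y(98, F(-14, 14)) = -(-3 - 1*14) = -(-3 - 14) = -1*(-17) = 17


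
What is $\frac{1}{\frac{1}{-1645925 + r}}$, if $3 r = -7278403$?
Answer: $- \frac{12216178}{3} \approx -4.0721 \cdot 10^{6}$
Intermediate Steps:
$r = - \frac{7278403}{3}$ ($r = \frac{1}{3} \left(-7278403\right) = - \frac{7278403}{3} \approx -2.4261 \cdot 10^{6}$)
$\frac{1}{\frac{1}{-1645925 + r}} = \frac{1}{\frac{1}{-1645925 - \frac{7278403}{3}}} = \frac{1}{\frac{1}{- \frac{12216178}{3}}} = \frac{1}{- \frac{3}{12216178}} = - \frac{12216178}{3}$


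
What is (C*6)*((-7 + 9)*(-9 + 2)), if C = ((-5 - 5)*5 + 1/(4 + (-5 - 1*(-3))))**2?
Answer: -205821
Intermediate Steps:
C = 9801/4 (C = (-10*5 + 1/(4 + (-5 + 3)))**2 = (-50 + 1/(4 - 2))**2 = (-50 + 1/2)**2 = (-99/2)**2 = 9801/4 ≈ 2450.3)
(C*6)*((-7 + 9)*(-9 + 2)) = ((9801/4)*6)*((-7 + 9)*(-9 + 2)) = 29403*(2*(-7))/2 = (29403/2)*(-14) = -205821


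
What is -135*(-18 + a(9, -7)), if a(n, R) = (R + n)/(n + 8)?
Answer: 41040/17 ≈ 2414.1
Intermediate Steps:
a(n, R) = (R + n)/(8 + n)
-135*(-18 + a(9, -7)) = -135*(-18 + (-7 + 9)/(8 + 9)) = -135*(-18 + 2/17) = -135*(-304/17) = 41040/17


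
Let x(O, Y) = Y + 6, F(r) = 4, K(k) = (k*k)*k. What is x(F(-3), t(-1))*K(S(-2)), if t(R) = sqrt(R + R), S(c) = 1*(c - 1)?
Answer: -162 - 27*I*sqrt(2) ≈ -162.0 - 38.184*I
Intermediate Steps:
S(c) = -1 + c (S(c) = 1*(-1 + c) = -1 + c)
K(k) = k**3 (K(k) = k**2*k = k**3)
t(R) = sqrt(2)*sqrt(R) (t(R) = sqrt(2*R) = sqrt(2)*sqrt(R))
x(O, Y) = 6 + Y
x(F(-3), t(-1))*K(S(-2)) = (6 + sqrt(2)*sqrt(-1))*(-1 - 2)**3 = (6 + sqrt(2)*I)*(-3)**3 = (6 + I*sqrt(2))*(-27) = -162 - 27*I*sqrt(2)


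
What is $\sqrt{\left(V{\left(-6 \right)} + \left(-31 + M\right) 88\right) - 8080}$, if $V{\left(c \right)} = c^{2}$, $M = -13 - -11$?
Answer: $2 i \sqrt{2737} \approx 104.63 i$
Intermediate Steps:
$M = -2$ ($M = -13 + 11 = -2$)
$\sqrt{\left(V{\left(-6 \right)} + \left(-31 + M\right) 88\right) - 8080} = \sqrt{\left(\left(-6\right)^{2} + \left(-31 - 2\right) 88\right) - 8080} = \sqrt{\left(36 - 2904\right) - 8080} = \sqrt{-2868 - 8080} = \sqrt{-10948} = 2 i \sqrt{2737}$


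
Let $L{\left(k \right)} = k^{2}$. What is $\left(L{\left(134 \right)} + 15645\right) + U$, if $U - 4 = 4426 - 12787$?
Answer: $25244$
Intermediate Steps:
$U = -8357$ ($U = 4 + \left(4426 - 12787\right) = 4 - 8361 = -8357$)
$\left(L{\left(134 \right)} + 15645\right) + U = \left(134^{2} + 15645\right) - 8357 = \left(17956 + 15645\right) - 8357 = 33601 - 8357 = 25244$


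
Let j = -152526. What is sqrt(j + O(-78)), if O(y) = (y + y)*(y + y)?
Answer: I*sqrt(128190) ≈ 358.04*I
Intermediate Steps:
O(y) = 4*y**2 (O(y) = (2*y)*(2*y) = 4*y**2)
sqrt(j + O(-78)) = sqrt(-152526 + 4*(-78)**2) = sqrt(-152526 + 4*6084) = sqrt(-152526 + 24336) = sqrt(-128190) = I*sqrt(128190)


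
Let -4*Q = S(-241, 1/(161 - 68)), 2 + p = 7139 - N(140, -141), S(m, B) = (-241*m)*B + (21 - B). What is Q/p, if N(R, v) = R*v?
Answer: -20011/3332748 ≈ -0.0060044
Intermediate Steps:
S(m, B) = 21 - B - 241*B*m (S(m, B) = -241*B*m + (21 - B) = 21 - B - 241*B*m)
p = 26877 (p = -2 + (7139 - 140*(-141)) = -2 + (7139 - 1*(-19740)) = -2 + (7139 + 19740) = -2 + 26879 = 26877)
Q = -20011/124 (Q = -(21 - 1/(161 - 68) - 241*(-241)/(161 - 68))/4 = -(21 - 1/93 - 241*(-241)/93)/4 = -(21 - 1*1/93 - 241*1/93*(-241))/4 = -(21 - 1/93 + 58081/93)/4 = -¼*20011/31 = -20011/124 ≈ -161.38)
Q/p = -20011/124/26877 = -20011/124*1/26877 = -20011/3332748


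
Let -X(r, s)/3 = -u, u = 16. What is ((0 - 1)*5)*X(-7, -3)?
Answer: -240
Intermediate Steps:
X(r, s) = 48 (X(r, s) = -(-3)*16 = -3*(-16) = 48)
((0 - 1)*5)*X(-7, -3) = ((0 - 1)*5)*48 = -1*5*48 = -5*48 = -240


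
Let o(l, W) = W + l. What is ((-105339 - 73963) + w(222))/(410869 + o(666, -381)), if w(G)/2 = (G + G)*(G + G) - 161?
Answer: 107324/205577 ≈ 0.52206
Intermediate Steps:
w(G) = -322 + 8*G² (w(G) = 2*((G + G)*(G + G) - 161) = 2*((2*G)*(2*G) - 161) = 2*(4*G² - 161) = 2*(-161 + 4*G²) = -322 + 8*G²)
((-105339 - 73963) + w(222))/(410869 + o(666, -381)) = ((-105339 - 73963) + (-322 + 8*222²))/(410869 + (-381 + 666)) = (-179302 + (-322 + 8*49284))/(410869 + 285) = (-179302 + (-322 + 394272))/411154 = (-179302 + 393950)*(1/411154) = 214648*(1/411154) = 107324/205577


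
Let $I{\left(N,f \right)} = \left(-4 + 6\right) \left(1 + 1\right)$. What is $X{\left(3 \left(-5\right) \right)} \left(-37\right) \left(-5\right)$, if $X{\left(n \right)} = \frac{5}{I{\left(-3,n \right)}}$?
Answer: $\frac{925}{4} \approx 231.25$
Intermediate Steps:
$I{\left(N,f \right)} = 4$ ($I{\left(N,f \right)} = 2 \cdot 2 = 4$)
$X{\left(n \right)} = \frac{5}{4}$
$X{\left(3 \left(-5\right) \right)} \left(-37\right) \left(-5\right) = \frac{5}{4} \left(-37\right) \left(-5\right) = \left(- \frac{185}{4}\right) \left(-5\right) = \frac{925}{4}$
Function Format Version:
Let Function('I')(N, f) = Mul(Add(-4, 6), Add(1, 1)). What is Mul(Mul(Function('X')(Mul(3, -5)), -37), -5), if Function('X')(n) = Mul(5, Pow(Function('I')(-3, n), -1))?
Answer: Rational(925, 4) ≈ 231.25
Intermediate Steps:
Function('I')(N, f) = 4 (Function('I')(N, f) = Mul(2, 2) = 4)
Function('X')(n) = Rational(5, 4) (Function('X')(n) = Mul(5, Pow(4, -1)) = Mul(5, Rational(1, 4)) = Rational(5, 4))
Mul(Mul(Function('X')(Mul(3, -5)), -37), -5) = Mul(Mul(Rational(5, 4), -37), -5) = Mul(Rational(-185, 4), -5) = Rational(925, 4)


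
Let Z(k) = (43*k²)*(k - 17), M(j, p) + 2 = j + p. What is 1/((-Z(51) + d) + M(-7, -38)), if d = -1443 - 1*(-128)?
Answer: -1/3804024 ≈ -2.6288e-7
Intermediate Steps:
M(j, p) = -2 + j + p (M(j, p) = -2 + (j + p) = -2 + j + p)
Z(k) = 43*k²*(-17 + k) (Z(k) = (43*k²)*(-17 + k) = 43*k²*(-17 + k))
d = -1315 (d = -1443 + 128 = -1315)
1/((-Z(51) + d) + M(-7, -38)) = 1/((-43*51²*(-17 + 51) - 1315) + (-2 - 7 - 38)) = 1/((-43*2601*34 - 1315) - 47) = 1/((-1*3802662 - 1315) - 47) = 1/((-3802662 - 1315) - 47) = 1/(-3803977 - 47) = 1/(-3804024) = -1/3804024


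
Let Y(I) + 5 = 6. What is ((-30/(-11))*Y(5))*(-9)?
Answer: -270/11 ≈ -24.545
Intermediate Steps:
Y(I) = 1 (Y(I) = -5 + 6 = 1)
((-30/(-11))*Y(5))*(-9) = (-30/(-11)*1)*(-9) = (-30*(-1/11)*1)*(-9) = ((30/11)*1)*(-9) = (30/11)*(-9) = -270/11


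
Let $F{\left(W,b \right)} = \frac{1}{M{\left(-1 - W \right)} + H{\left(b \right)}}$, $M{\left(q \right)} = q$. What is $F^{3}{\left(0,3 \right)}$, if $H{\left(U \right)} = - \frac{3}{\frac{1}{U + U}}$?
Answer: $- \frac{1}{6859} \approx -0.00014579$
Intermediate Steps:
$H{\left(U \right)} = - 6 U$ ($H{\left(U \right)} = - \frac{3}{\frac{1}{2 U}} = - \frac{3}{\frac{1}{2} \frac{1}{U}} = - 3 \cdot 2 U = - 6 U$)
$F{\left(W,b \right)} = \frac{1}{-1 - W - 6 b}$ ($F{\left(W,b \right)} = \frac{1}{\left(-1 - W\right) - 6 b} = \frac{1}{-1 - W - 6 b}$)
$F^{3}{\left(0,3 \right)} = \left(- \frac{1}{1 + 0 + 6 \cdot 3}\right)^{3} = \left(- \frac{1}{1 + 0 + 18}\right)^{3} = \left(- \frac{1}{19}\right)^{3} = - \frac{1}{6859}$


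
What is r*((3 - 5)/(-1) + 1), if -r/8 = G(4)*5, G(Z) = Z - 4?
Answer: 0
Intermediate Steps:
G(Z) = -4 + Z
r = 0 (r = -8*(-4 + 4)*5 = -0*5 = -8*0 = 0)
r*((3 - 5)/(-1) + 1) = 0*((3 - 5)/(-1) + 1) = 0*(-1*(-2) + 1) = 0*(2 + 1) = 0*3 = 0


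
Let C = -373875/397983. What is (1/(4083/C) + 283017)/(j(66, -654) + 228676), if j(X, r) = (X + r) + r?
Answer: 76648767118523/61595366055771 ≈ 1.2444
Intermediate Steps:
j(X, r) = X + 2*r
C = -124625/132661 (C = -373875*1/397983 = -124625/132661 ≈ -0.93942)
(1/(4083/C) + 283017)/(j(66, -654) + 228676) = (1/(4083/(-124625/132661)) + 283017)/((66 + 2*(-654)) + 228676) = (1/(4083*(-132661/124625)) + 283017)/((66 - 1308) + 228676) = (1/(-541654863/124625) + 283017)/(-1242 + 228676) = (-124625/541654863 + 283017)/227434 = (153297534237046/541654863)*(1/227434) = 76648767118523/61595366055771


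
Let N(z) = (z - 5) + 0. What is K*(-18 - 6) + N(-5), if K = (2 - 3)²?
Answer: -34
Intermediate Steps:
N(z) = -5 + z (N(z) = (-5 + z) + 0 = -5 + z)
K = 1 (K = (-1)² = 1)
K*(-18 - 6) + N(-5) = 1*(-18 - 6) + (-5 - 5) = 1*(-24) - 10 = -24 - 10 = -34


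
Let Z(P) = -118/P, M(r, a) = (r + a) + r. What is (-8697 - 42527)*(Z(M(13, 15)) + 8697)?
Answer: -18259255816/41 ≈ -4.4535e+8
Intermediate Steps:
M(r, a) = a + 2*r (M(r, a) = (a + r) + r = a + 2*r)
(-8697 - 42527)*(Z(M(13, 15)) + 8697) = (-8697 - 42527)*(-118/(15 + 2*13) + 8697) = -51224*(-118/(15 + 26) + 8697) = -51224*(-118/41 + 8697) = -51224*356459/41 = -18259255816/41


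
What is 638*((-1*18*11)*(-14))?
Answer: 1768536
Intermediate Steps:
638*((-1*18*11)*(-14)) = 638*(-18*11*(-14)) = 638*(-198*(-14)) = 638*2772 = 1768536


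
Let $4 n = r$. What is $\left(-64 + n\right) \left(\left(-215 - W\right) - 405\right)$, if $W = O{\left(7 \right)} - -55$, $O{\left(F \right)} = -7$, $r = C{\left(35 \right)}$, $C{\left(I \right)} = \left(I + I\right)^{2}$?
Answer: $-775548$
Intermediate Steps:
$C{\left(I \right)} = 4 I^{2}$ ($C{\left(I \right)} = \left(2 I\right)^{2} = 4 I^{2}$)
$r = 4900$ ($r = 4 \cdot 35^{2} = 4 \cdot 1225 = 4900$)
$W = 48$ ($W = -7 - -55 = -7 + 55 = 48$)
$n = 1225$ ($n = \frac{1}{4} \cdot 4900 = 1225$)
$\left(-64 + n\right) \left(\left(-215 - W\right) - 405\right) = \left(-64 + 1225\right) \left(\left(-215 - 48\right) - 405\right) = 1161 \left(\left(-215 - 48\right) - 405\right) = 1161 \left(-263 - 405\right) = 1161 \left(-668\right) = -775548$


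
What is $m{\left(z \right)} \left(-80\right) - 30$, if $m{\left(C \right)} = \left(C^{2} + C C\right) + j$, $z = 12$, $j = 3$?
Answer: $-23310$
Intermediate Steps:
$m{\left(C \right)} = 3 + 2 C^{2}$ ($m{\left(C \right)} = \left(C^{2} + C C\right) + 3 = \left(C^{2} + C^{2}\right) + 3 = 2 C^{2} + 3 = 3 + 2 C^{2}$)
$m{\left(z \right)} \left(-80\right) - 30 = \left(3 + 2 \cdot 12^{2}\right) \left(-80\right) - 30 = \left(3 + 2 \cdot 144\right) \left(-80\right) - 30 = \left(3 + 288\right) \left(-80\right) - 30 = 291 \left(-80\right) - 30 = -23280 - 30 = -23310$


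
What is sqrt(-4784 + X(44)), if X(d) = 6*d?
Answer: 2*I*sqrt(1130) ≈ 67.231*I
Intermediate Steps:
sqrt(-4784 + X(44)) = sqrt(-4784 + 6*44) = sqrt(-4784 + 264) = sqrt(-4520) = 2*I*sqrt(1130)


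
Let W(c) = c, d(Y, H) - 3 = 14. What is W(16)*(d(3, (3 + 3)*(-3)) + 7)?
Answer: 384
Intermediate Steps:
d(Y, H) = 17 (d(Y, H) = 3 + 14 = 17)
W(16)*(d(3, (3 + 3)*(-3)) + 7) = 16*(17 + 7) = 16*24 = 384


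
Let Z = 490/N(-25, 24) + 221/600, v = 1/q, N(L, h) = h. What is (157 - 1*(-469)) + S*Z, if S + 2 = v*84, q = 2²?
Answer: 204183/200 ≈ 1020.9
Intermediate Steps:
q = 4
v = ¼ (v = 1/4 = ¼ ≈ 0.25000)
Z = 4157/200 (Z = 490/24 + 221/600 = 490*(1/24) + 221*(1/600) = 245/12 + 221/600 = 4157/200 ≈ 20.785)
S = 19 (S = -2 + (¼)*84 = -2 + 21 = 19)
(157 - 1*(-469)) + S*Z = (157 - 1*(-469)) + 19*(4157/200) = (157 + 469) + 78983/200 = 626 + 78983/200 = 204183/200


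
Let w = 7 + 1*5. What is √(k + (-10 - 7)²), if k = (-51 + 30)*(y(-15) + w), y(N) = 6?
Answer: I*√89 ≈ 9.434*I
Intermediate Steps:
w = 12 (w = 7 + 5 = 12)
k = -378 (k = (-51 + 30)*(6 + 12) = -21*18 = -378)
√(k + (-10 - 7)²) = √(-378 + (-10 - 7)²) = √(-378 + (-17)²) = √(-378 + 289) = √(-89) = I*√89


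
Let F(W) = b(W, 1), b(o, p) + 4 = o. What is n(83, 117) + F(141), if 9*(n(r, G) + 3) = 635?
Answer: 1841/9 ≈ 204.56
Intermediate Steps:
b(o, p) = -4 + o
F(W) = -4 + W
n(r, G) = 608/9 (n(r, G) = -3 + (1/9)*635 = -3 + 635/9 = 608/9)
n(83, 117) + F(141) = 608/9 + (-4 + 141) = 608/9 + 137 = 1841/9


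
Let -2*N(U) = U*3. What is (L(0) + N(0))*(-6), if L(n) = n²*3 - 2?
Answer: 12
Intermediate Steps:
N(U) = -3*U/2 (N(U) = -U*3/2 = -3*U/2)
L(n) = -2 + 3*n² (L(n) = 3*n² - 2 = -2 + 3*n²)
(L(0) + N(0))*(-6) = ((-2 + 3*0²) - 3/2*0)*(-6) = ((-2 + 3*0) + 0)*(-6) = ((-2 + 0) + 0)*(-6) = (-2 + 0)*(-6) = -2*(-6) = 12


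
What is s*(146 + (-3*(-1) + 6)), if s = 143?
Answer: 22165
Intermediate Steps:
s*(146 + (-3*(-1) + 6)) = 143*(146 + (-3*(-1) + 6)) = 143*(146 + (3 + 6)) = 143*(146 + 9) = 143*155 = 22165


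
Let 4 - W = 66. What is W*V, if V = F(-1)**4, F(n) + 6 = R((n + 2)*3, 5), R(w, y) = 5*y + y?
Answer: -20570112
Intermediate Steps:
R(w, y) = 6*y
W = -62 (W = 4 - 1*66 = 4 - 66 = -62)
F(n) = 24 (F(n) = -6 + 6*5 = -6 + 30 = 24)
V = 331776 (V = 24**4 = 331776)
W*V = -62*331776 = -20570112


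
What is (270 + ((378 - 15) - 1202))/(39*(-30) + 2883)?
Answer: -569/1713 ≈ -0.33217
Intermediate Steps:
(270 + ((378 - 15) - 1202))/(39*(-30) + 2883) = (270 + (363 - 1202))/(-1170 + 2883) = (270 - 839)/1713 = -569*1/1713 = -569/1713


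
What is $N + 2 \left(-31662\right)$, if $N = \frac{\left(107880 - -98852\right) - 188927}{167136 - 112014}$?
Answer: $- \frac{1163509241}{18374} \approx -63324.0$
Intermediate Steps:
$N = \frac{5935}{18374}$ ($N = \frac{\left(107880 + 98852\right) - 188927}{55122} = \left(206732 - 188927\right) \frac{1}{55122} = 17805 \cdot \frac{1}{55122} = \frac{5935}{18374} \approx 0.32301$)
$N + 2 \left(-31662\right) = \frac{5935}{18374} + 2 \left(-31662\right) = \frac{5935}{18374} - 63324 = - \frac{1163509241}{18374}$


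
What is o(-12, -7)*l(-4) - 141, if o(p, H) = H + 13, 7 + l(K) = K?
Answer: -207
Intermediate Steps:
l(K) = -7 + K
o(p, H) = 13 + H
o(-12, -7)*l(-4) - 141 = (13 - 7)*(-7 - 4) - 141 = 6*(-11) - 141 = -66 - 141 = -207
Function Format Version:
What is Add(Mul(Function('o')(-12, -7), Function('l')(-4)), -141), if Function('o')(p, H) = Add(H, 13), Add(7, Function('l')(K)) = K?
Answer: -207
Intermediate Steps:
Function('l')(K) = Add(-7, K)
Function('o')(p, H) = Add(13, H)
Add(Mul(Function('o')(-12, -7), Function('l')(-4)), -141) = Add(Mul(Add(13, -7), Add(-7, -4)), -141) = Add(Mul(6, -11), -141) = Add(-66, -141) = -207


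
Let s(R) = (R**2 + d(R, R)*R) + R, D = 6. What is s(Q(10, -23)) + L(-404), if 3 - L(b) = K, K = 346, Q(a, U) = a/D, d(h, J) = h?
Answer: -3022/9 ≈ -335.78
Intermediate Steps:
Q(a, U) = a/6
s(R) = R + 2*R**2 (s(R) = (R**2 + R*R) + R = (R**2 + R**2) + R = 2*R**2 + R = R + 2*R**2)
L(b) = -343 (L(b) = 3 - 1*346 = 3 - 346 = -343)
s(Q(10, -23)) + L(-404) = ((1/6)*10)*(1 + 2*((1/6)*10)) - 343 = 5*(1 + 2*(5/3))/3 - 343 = 5*(1 + 10/3)/3 - 343 = (5/3)*(13/3) - 343 = 65/9 - 343 = -3022/9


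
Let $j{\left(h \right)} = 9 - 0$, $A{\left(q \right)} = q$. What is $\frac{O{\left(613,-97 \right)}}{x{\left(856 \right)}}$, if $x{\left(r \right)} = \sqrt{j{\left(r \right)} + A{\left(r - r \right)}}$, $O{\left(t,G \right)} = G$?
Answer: $- \frac{97}{3} \approx -32.333$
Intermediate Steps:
$j{\left(h \right)} = 9$ ($j{\left(h \right)} = 9 + 0 = 9$)
$x{\left(r \right)} = 3$ ($x{\left(r \right)} = \sqrt{9 + \left(r - r\right)} = \sqrt{9 + 0} = \sqrt{9} = 3$)
$\frac{O{\left(613,-97 \right)}}{x{\left(856 \right)}} = - \frac{97}{3}$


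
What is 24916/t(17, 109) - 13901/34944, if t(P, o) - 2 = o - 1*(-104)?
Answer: 867675989/7512960 ≈ 115.49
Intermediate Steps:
t(P, o) = 106 + o (t(P, o) = 2 + (o - 1*(-104)) = 2 + (o + 104) = 2 + (104 + o) = 106 + o)
24916/t(17, 109) - 13901/34944 = 24916/(106 + 109) - 13901/34944 = 24916/215 - 13901*1/34944 = 24916*(1/215) - 13901/34944 = 24916/215 - 13901/34944 = 867675989/7512960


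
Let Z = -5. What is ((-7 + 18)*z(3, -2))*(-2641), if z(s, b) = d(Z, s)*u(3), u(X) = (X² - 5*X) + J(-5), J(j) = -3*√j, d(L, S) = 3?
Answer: 522918 + 261459*I*√5 ≈ 5.2292e+5 + 5.8464e+5*I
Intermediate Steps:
u(X) = X² - 5*X - 3*I*√5 (u(X) = (X² - 5*X) - 3*I*√5 = X² - 5*X - 3*I*√5)
z(s, b) = -18 - 9*I*√5 (z(s, b) = 3*(3² - 5*3 - 3*I*√5) = 3*(9 - 15 - 3*I*√5) = 3*(-6 - 3*I*√5) = -18 - 9*I*√5)
((-7 + 18)*z(3, -2))*(-2641) = ((-7 + 18)*(-18 - 9*I*√5))*(-2641) = (11*(-18 - 9*I*√5))*(-2641) = (-198 - 99*I*√5)*(-2641) = 522918 + 261459*I*√5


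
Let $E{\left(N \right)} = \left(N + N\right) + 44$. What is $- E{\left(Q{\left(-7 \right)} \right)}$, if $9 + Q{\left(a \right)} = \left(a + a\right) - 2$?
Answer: $6$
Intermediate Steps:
$Q{\left(a \right)} = -11 + 2 a$ ($Q{\left(a \right)} = -9 + \left(\left(a + a\right) - 2\right) = -9 + \left(2 a - 2\right) = -9 + \left(-2 + 2 a\right) = -11 + 2 a$)
$E{\left(N \right)} = 44 + 2 N$ ($E{\left(N \right)} = 2 N + 44 = 44 + 2 N$)
$- E{\left(Q{\left(-7 \right)} \right)} = - (44 + 2 \left(-11 + 2 \left(-7\right)\right)) = - (44 + 2 \left(-11 - 14\right)) = - (44 + 2 \left(-25\right)) = - (44 - 50) = \left(-1\right) \left(-6\right) = 6$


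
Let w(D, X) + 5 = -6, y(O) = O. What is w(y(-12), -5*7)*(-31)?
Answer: 341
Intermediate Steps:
w(D, X) = -11 (w(D, X) = -5 - 6 = -11)
w(y(-12), -5*7)*(-31) = -11*(-31) = 341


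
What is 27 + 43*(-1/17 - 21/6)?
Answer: -4285/34 ≈ -126.03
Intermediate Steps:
27 + 43*(-1/17 - 21/6) = 27 + 43*(-1*1/17 - 21*⅙) = 27 + 43*(-1/17 - 7/2) = 27 + 43*(-121/34) = 27 - 5203/34 = -4285/34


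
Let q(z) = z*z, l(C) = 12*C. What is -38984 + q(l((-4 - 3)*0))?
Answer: -38984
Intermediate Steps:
q(z) = z**2
-38984 + q(l((-4 - 3)*0)) = -38984 + (12*((-4 - 3)*0))**2 = -38984 + (12*(-7*0))**2 = -38984 + (12*0)**2 = -38984 + 0**2 = -38984 + 0 = -38984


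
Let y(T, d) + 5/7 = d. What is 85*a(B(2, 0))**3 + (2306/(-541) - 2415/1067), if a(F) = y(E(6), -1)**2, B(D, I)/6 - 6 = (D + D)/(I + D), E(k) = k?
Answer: 146067090231047/67912532303 ≈ 2150.8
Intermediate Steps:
y(T, d) = -5/7 + d
B(D, I) = 36 + 12*D/(D + I) (B(D, I) = 36 + 6*((D + D)/(I + D)) = 36 + 6*((2*D)/(D + I)) = 36 + 6*(2*D/(D + I)) = 36 + 12*D/(D + I))
a(F) = 144/49 (a(F) = (-5/7 - 1)**2 = (-12/7)**2 = 144/49)
85*a(B(2, 0))**3 + (2306/(-541) - 2415/1067) = 85*(144/49)**3 + (2306/(-541) - 2415/1067) = 85*(2985984/117649) + (2306*(-1/541) - 2415*1/1067) = 253808640/117649 + (-2306/541 - 2415/1067) = 253808640/117649 - 3767017/577247 = 146067090231047/67912532303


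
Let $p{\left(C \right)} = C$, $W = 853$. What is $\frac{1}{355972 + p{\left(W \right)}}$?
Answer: $\frac{1}{356825} \approx 2.8025 \cdot 10^{-6}$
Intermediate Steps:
$\frac{1}{355972 + p{\left(W \right)}} = \frac{1}{355972 + 853} = \frac{1}{356825}$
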